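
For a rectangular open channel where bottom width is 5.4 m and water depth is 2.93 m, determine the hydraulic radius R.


For a rectangular section:
Flow area A = b * y = 5.4 * 2.93 = 15.82 m^2.
Wetted perimeter P = b + 2y = 5.4 + 2*2.93 = 11.26 m.
Hydraulic radius R = A/P = 15.82 / 11.26 = 1.4052 m.

1.4052


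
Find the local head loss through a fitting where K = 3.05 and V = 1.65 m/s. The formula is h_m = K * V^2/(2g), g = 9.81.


Minor loss formula: h_m = K * V^2/(2g).
V^2 = 1.65^2 = 2.7225.
V^2/(2g) = 2.7225 / 19.62 = 0.1388 m.
h_m = 3.05 * 0.1388 = 0.4232 m.

0.4232


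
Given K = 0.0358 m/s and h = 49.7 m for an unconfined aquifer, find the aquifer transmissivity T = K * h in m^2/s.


Transmissivity is defined as T = K * h.
T = 0.0358 * 49.7
  = 1.7793 m^2/s.

1.7793


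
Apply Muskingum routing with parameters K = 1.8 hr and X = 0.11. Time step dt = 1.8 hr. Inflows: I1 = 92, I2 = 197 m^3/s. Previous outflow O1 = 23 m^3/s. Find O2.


Muskingum coefficients:
denom = 2*K*(1-X) + dt = 2*1.8*(1-0.11) + 1.8 = 5.004.
C0 = (dt - 2*K*X)/denom = (1.8 - 2*1.8*0.11)/5.004 = 0.2806.
C1 = (dt + 2*K*X)/denom = (1.8 + 2*1.8*0.11)/5.004 = 0.4388.
C2 = (2*K*(1-X) - dt)/denom = 0.2806.
O2 = C0*I2 + C1*I1 + C2*O1
   = 0.2806*197 + 0.4388*92 + 0.2806*23
   = 102.1 m^3/s.

102.1


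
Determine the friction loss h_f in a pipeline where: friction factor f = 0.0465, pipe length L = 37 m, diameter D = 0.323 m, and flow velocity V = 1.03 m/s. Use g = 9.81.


Darcy-Weisbach equation: h_f = f * (L/D) * V^2/(2g).
f * L/D = 0.0465 * 37/0.323 = 5.3266.
V^2/(2g) = 1.03^2 / (2*9.81) = 1.0609 / 19.62 = 0.0541 m.
h_f = 5.3266 * 0.0541 = 0.288 m.

0.288


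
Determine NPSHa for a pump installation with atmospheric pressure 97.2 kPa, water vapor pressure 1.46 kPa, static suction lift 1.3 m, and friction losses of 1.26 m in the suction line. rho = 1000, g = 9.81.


NPSHa = p_atm/(rho*g) - z_s - hf_s - p_vap/(rho*g).
p_atm/(rho*g) = 97.2*1000 / (1000*9.81) = 9.908 m.
p_vap/(rho*g) = 1.46*1000 / (1000*9.81) = 0.149 m.
NPSHa = 9.908 - 1.3 - 1.26 - 0.149
      = 7.2 m.

7.2


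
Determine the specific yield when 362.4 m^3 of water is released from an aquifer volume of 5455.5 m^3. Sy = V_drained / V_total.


Specific yield Sy = Volume drained / Total volume.
Sy = 362.4 / 5455.5
   = 0.0664.

0.0664


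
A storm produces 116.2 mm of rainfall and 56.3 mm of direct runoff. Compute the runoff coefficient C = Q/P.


The runoff coefficient C = runoff depth / rainfall depth.
C = 56.3 / 116.2
  = 0.4845.

0.4845


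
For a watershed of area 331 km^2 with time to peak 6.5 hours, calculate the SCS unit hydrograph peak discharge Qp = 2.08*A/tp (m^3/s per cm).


SCS formula: Qp = 2.08 * A / tp.
Qp = 2.08 * 331 / 6.5
   = 688.48 / 6.5
   = 105.92 m^3/s per cm.

105.92


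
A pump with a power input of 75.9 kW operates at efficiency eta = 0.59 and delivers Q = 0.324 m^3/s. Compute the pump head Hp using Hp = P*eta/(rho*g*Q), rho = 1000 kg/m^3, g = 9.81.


Pump head formula: Hp = P * eta / (rho * g * Q).
Numerator: P * eta = 75.9 * 1000 * 0.59 = 44781.0 W.
Denominator: rho * g * Q = 1000 * 9.81 * 0.324 = 3178.44.
Hp = 44781.0 / 3178.44 = 14.09 m.

14.09


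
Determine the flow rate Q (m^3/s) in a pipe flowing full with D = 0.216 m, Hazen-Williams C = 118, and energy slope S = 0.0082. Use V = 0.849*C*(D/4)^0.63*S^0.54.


For a full circular pipe, R = D/4 = 0.216/4 = 0.054 m.
V = 0.849 * 118 * 0.054^0.63 * 0.0082^0.54
  = 0.849 * 118 * 0.159004 * 0.074724
  = 1.1903 m/s.
Pipe area A = pi*D^2/4 = pi*0.216^2/4 = 0.0366 m^2.
Q = A * V = 0.0366 * 1.1903 = 0.0436 m^3/s.

0.0436


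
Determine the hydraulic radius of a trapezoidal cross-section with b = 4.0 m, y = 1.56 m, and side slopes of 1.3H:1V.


For a trapezoidal section with side slope z:
A = (b + z*y)*y = (4.0 + 1.3*1.56)*1.56 = 9.404 m^2.
P = b + 2*y*sqrt(1 + z^2) = 4.0 + 2*1.56*sqrt(1 + 1.3^2) = 9.117 m.
R = A/P = 9.404 / 9.117 = 1.0314 m.

1.0314


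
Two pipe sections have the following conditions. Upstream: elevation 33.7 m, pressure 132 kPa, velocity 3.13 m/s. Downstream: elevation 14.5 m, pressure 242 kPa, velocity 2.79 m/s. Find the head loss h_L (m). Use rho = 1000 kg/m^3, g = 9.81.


Total head at each section: H = z + p/(rho*g) + V^2/(2g).
H1 = 33.7 + 132*1000/(1000*9.81) + 3.13^2/(2*9.81)
   = 33.7 + 13.456 + 0.4993
   = 47.655 m.
H2 = 14.5 + 242*1000/(1000*9.81) + 2.79^2/(2*9.81)
   = 14.5 + 24.669 + 0.3967
   = 39.565 m.
h_L = H1 - H2 = 47.655 - 39.565 = 8.09 m.

8.09


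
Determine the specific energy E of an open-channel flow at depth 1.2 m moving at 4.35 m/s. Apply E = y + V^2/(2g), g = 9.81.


Specific energy E = y + V^2/(2g).
Velocity head = V^2/(2g) = 4.35^2 / (2*9.81) = 18.9225 / 19.62 = 0.9644 m.
E = 1.2 + 0.9644 = 2.1644 m.

2.1644


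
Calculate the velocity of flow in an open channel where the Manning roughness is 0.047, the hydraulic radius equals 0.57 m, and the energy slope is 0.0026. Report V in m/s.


Manning's equation gives V = (1/n) * R^(2/3) * S^(1/2).
First, compute R^(2/3) = 0.57^(2/3) = 0.6875.
Next, S^(1/2) = 0.0026^(1/2) = 0.05099.
Then 1/n = 1/0.047 = 21.28.
V = 21.28 * 0.6875 * 0.05099 = 0.7458 m/s.

0.7458


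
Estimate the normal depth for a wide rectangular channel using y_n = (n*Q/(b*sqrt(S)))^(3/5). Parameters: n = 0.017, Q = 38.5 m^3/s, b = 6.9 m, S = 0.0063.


We use the wide-channel approximation y_n = (n*Q/(b*sqrt(S)))^(3/5).
sqrt(S) = sqrt(0.0063) = 0.079373.
Numerator: n*Q = 0.017 * 38.5 = 0.6545.
Denominator: b*sqrt(S) = 6.9 * 0.079373 = 0.547674.
arg = 1.1951.
y_n = 1.1951^(3/5) = 1.1128 m.

1.1128


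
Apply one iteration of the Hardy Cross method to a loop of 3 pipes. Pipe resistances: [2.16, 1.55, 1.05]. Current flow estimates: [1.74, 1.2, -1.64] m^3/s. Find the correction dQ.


Numerator terms (r*Q*|Q|): 2.16*1.74*|1.74| = 6.5396; 1.55*1.2*|1.2| = 2.232; 1.05*-1.64*|-1.64| = -2.8241.
Sum of numerator = 5.9475.
Denominator terms (r*|Q|): 2.16*|1.74| = 3.7584; 1.55*|1.2| = 1.86; 1.05*|-1.64| = 1.722.
2 * sum of denominator = 2 * 7.3404 = 14.6808.
dQ = -5.9475 / 14.6808 = -0.4051 m^3/s.

-0.4051


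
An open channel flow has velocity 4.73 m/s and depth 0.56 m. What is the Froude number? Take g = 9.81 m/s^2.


The Froude number is defined as Fr = V / sqrt(g*y).
g*y = 9.81 * 0.56 = 5.4936.
sqrt(g*y) = sqrt(5.4936) = 2.3438.
Fr = 4.73 / 2.3438 = 2.0181.

2.0181


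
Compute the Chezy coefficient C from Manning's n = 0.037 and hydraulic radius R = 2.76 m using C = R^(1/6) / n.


The Chezy coefficient relates to Manning's n through C = R^(1/6) / n.
R^(1/6) = 2.76^(1/6) = 1.184363.
C = 1.184363 / 0.037 = 32.01 m^(1/2)/s.

32.01


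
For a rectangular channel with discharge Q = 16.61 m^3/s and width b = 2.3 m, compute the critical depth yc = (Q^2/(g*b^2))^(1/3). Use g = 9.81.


Using yc = (Q^2 / (g * b^2))^(1/3):
Q^2 = 16.61^2 = 275.89.
g * b^2 = 9.81 * 2.3^2 = 9.81 * 5.29 = 51.89.
Q^2 / (g*b^2) = 275.89 / 51.89 = 5.3168.
yc = 5.3168^(1/3) = 1.7453 m.

1.7453


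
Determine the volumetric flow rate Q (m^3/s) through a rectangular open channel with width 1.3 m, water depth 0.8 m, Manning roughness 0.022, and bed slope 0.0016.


For a rectangular channel, the cross-sectional area A = b * y = 1.3 * 0.8 = 1.04 m^2.
The wetted perimeter P = b + 2y = 1.3 + 2*0.8 = 2.9 m.
Hydraulic radius R = A/P = 1.04/2.9 = 0.3586 m.
Velocity V = (1/n)*R^(2/3)*S^(1/2) = (1/0.022)*0.3586^(2/3)*0.0016^(1/2) = 0.9178 m/s.
Discharge Q = A * V = 1.04 * 0.9178 = 0.954 m^3/s.

0.954


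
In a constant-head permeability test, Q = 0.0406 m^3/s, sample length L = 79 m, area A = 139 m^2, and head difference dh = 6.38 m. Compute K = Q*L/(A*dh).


From K = Q*L / (A*dh):
Numerator: Q*L = 0.0406 * 79 = 3.2074.
Denominator: A*dh = 139 * 6.38 = 886.82.
K = 3.2074 / 886.82 = 0.003617 m/s.

0.003617


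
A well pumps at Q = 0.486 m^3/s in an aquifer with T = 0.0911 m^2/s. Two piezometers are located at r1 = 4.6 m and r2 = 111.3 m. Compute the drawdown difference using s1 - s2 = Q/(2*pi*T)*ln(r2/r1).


Thiem equation: s1 - s2 = Q/(2*pi*T) * ln(r2/r1).
ln(r2/r1) = ln(111.3/4.6) = 3.1862.
Q/(2*pi*T) = 0.486 / (2*pi*0.0911) = 0.486 / 0.5724 = 0.8491.
s1 - s2 = 0.8491 * 3.1862 = 2.7052 m.

2.7052


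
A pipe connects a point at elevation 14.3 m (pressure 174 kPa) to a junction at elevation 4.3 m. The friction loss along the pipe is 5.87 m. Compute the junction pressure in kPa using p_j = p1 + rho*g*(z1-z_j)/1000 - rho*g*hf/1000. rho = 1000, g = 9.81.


Junction pressure: p_j = p1 + rho*g*(z1 - z_j)/1000 - rho*g*hf/1000.
Elevation term = 1000*9.81*(14.3 - 4.3)/1000 = 98.1 kPa.
Friction term = 1000*9.81*5.87/1000 = 57.585 kPa.
p_j = 174 + 98.1 - 57.585 = 214.52 kPa.

214.52


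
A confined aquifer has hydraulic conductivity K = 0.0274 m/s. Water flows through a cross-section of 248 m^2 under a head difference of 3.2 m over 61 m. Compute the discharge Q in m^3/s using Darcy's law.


Darcy's law: Q = K * A * i, where i = dh/L.
Hydraulic gradient i = 3.2 / 61 = 0.052459.
Q = 0.0274 * 248 * 0.052459
  = 0.3565 m^3/s.

0.3565


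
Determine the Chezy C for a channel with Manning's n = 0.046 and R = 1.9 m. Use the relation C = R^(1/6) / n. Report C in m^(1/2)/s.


The Chezy coefficient relates to Manning's n through C = R^(1/6) / n.
R^(1/6) = 1.9^(1/6) = 1.112907.
C = 1.112907 / 0.046 = 24.19 m^(1/2)/s.

24.19


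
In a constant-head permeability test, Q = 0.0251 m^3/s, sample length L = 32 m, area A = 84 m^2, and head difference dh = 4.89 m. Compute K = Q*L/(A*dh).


From K = Q*L / (A*dh):
Numerator: Q*L = 0.0251 * 32 = 0.8032.
Denominator: A*dh = 84 * 4.89 = 410.76.
K = 0.8032 / 410.76 = 0.001955 m/s.

0.001955


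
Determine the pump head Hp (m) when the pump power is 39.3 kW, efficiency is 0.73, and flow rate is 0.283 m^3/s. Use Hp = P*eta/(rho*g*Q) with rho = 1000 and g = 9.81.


Pump head formula: Hp = P * eta / (rho * g * Q).
Numerator: P * eta = 39.3 * 1000 * 0.73 = 28689.0 W.
Denominator: rho * g * Q = 1000 * 9.81 * 0.283 = 2776.23.
Hp = 28689.0 / 2776.23 = 10.33 m.

10.33


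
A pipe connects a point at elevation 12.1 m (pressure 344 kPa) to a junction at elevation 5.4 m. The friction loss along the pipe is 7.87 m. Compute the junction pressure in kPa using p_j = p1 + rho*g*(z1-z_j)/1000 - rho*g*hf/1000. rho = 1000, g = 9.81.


Junction pressure: p_j = p1 + rho*g*(z1 - z_j)/1000 - rho*g*hf/1000.
Elevation term = 1000*9.81*(12.1 - 5.4)/1000 = 65.727 kPa.
Friction term = 1000*9.81*7.87/1000 = 77.205 kPa.
p_j = 344 + 65.727 - 77.205 = 332.52 kPa.

332.52


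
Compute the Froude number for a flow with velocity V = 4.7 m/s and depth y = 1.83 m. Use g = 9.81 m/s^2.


The Froude number is defined as Fr = V / sqrt(g*y).
g*y = 9.81 * 1.83 = 17.9523.
sqrt(g*y) = sqrt(17.9523) = 4.237.
Fr = 4.7 / 4.237 = 1.1093.

1.1093


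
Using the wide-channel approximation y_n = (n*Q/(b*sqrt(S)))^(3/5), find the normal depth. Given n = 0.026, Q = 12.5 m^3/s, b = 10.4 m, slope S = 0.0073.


We use the wide-channel approximation y_n = (n*Q/(b*sqrt(S)))^(3/5).
sqrt(S) = sqrt(0.0073) = 0.08544.
Numerator: n*Q = 0.026 * 12.5 = 0.325.
Denominator: b*sqrt(S) = 10.4 * 0.08544 = 0.888576.
arg = 0.3658.
y_n = 0.3658^(3/5) = 0.5469 m.

0.5469


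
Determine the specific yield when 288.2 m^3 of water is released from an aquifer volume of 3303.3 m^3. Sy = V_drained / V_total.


Specific yield Sy = Volume drained / Total volume.
Sy = 288.2 / 3303.3
   = 0.0872.

0.0872


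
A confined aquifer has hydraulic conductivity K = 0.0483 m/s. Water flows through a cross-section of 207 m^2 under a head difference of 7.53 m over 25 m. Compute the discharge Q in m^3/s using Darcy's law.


Darcy's law: Q = K * A * i, where i = dh/L.
Hydraulic gradient i = 7.53 / 25 = 0.3012.
Q = 0.0483 * 207 * 0.3012
  = 3.0114 m^3/s.

3.0114


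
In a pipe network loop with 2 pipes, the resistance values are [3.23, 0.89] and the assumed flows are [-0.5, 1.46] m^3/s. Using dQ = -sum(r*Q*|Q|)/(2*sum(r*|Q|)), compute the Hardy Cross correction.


Numerator terms (r*Q*|Q|): 3.23*-0.5*|-0.5| = -0.8075; 0.89*1.46*|1.46| = 1.8971.
Sum of numerator = 1.0896.
Denominator terms (r*|Q|): 3.23*|-0.5| = 1.615; 0.89*|1.46| = 1.2994.
2 * sum of denominator = 2 * 2.9144 = 5.8288.
dQ = -1.0896 / 5.8288 = -0.1869 m^3/s.

-0.1869


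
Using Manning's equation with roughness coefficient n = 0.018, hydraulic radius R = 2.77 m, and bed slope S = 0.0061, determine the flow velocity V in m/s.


Manning's equation gives V = (1/n) * R^(2/3) * S^(1/2).
First, compute R^(2/3) = 2.77^(2/3) = 1.9724.
Next, S^(1/2) = 0.0061^(1/2) = 0.078102.
Then 1/n = 1/0.018 = 55.56.
V = 55.56 * 1.9724 * 0.078102 = 8.5581 m/s.

8.5581


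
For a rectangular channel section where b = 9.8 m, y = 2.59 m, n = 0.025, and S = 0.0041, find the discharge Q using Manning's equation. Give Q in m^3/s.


For a rectangular channel, the cross-sectional area A = b * y = 9.8 * 2.59 = 25.38 m^2.
The wetted perimeter P = b + 2y = 9.8 + 2*2.59 = 14.98 m.
Hydraulic radius R = A/P = 25.38/14.98 = 1.6944 m.
Velocity V = (1/n)*R^(2/3)*S^(1/2) = (1/0.025)*1.6944^(2/3)*0.0041^(1/2) = 3.6402 m/s.
Discharge Q = A * V = 25.38 * 3.6402 = 92.396 m^3/s.

92.396


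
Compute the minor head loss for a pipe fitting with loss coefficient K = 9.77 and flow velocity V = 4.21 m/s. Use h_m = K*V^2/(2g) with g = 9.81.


Minor loss formula: h_m = K * V^2/(2g).
V^2 = 4.21^2 = 17.7241.
V^2/(2g) = 17.7241 / 19.62 = 0.9034 m.
h_m = 9.77 * 0.9034 = 8.8259 m.

8.8259


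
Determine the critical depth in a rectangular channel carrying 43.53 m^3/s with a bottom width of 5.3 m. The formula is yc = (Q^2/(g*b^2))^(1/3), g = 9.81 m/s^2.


Using yc = (Q^2 / (g * b^2))^(1/3):
Q^2 = 43.53^2 = 1894.86.
g * b^2 = 9.81 * 5.3^2 = 9.81 * 28.09 = 275.56.
Q^2 / (g*b^2) = 1894.86 / 275.56 = 6.8764.
yc = 6.8764^(1/3) = 1.9016 m.

1.9016


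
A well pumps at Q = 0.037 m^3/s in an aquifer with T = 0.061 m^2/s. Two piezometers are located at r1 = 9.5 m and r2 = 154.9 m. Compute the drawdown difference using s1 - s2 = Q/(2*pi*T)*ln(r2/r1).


Thiem equation: s1 - s2 = Q/(2*pi*T) * ln(r2/r1).
ln(r2/r1) = ln(154.9/9.5) = 2.7915.
Q/(2*pi*T) = 0.037 / (2*pi*0.061) = 0.037 / 0.3833 = 0.0965.
s1 - s2 = 0.0965 * 2.7915 = 0.2695 m.

0.2695


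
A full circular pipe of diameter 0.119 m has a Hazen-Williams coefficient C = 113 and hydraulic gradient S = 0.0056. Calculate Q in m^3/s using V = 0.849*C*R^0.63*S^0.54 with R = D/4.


For a full circular pipe, R = D/4 = 0.119/4 = 0.0297 m.
V = 0.849 * 113 * 0.0297^0.63 * 0.0056^0.54
  = 0.849 * 113 * 0.109219 * 0.060817
  = 0.6372 m/s.
Pipe area A = pi*D^2/4 = pi*0.119^2/4 = 0.0111 m^2.
Q = A * V = 0.0111 * 0.6372 = 0.0071 m^3/s.

0.0071


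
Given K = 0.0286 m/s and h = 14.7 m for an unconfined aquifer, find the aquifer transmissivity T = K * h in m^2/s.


Transmissivity is defined as T = K * h.
T = 0.0286 * 14.7
  = 0.4204 m^2/s.

0.4204


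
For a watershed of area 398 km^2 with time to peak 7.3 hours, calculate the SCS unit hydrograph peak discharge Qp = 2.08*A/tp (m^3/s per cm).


SCS formula: Qp = 2.08 * A / tp.
Qp = 2.08 * 398 / 7.3
   = 827.84 / 7.3
   = 113.4 m^3/s per cm.

113.4


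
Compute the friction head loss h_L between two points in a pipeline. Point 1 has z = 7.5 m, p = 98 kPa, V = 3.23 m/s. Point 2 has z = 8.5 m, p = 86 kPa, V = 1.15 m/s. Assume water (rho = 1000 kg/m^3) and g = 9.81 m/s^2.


Total head at each section: H = z + p/(rho*g) + V^2/(2g).
H1 = 7.5 + 98*1000/(1000*9.81) + 3.23^2/(2*9.81)
   = 7.5 + 9.99 + 0.5317
   = 18.022 m.
H2 = 8.5 + 86*1000/(1000*9.81) + 1.15^2/(2*9.81)
   = 8.5 + 8.767 + 0.0674
   = 17.334 m.
h_L = H1 - H2 = 18.022 - 17.334 = 0.688 m.

0.688


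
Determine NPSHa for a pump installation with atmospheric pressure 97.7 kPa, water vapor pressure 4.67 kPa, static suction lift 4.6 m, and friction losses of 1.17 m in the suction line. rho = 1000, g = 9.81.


NPSHa = p_atm/(rho*g) - z_s - hf_s - p_vap/(rho*g).
p_atm/(rho*g) = 97.7*1000 / (1000*9.81) = 9.959 m.
p_vap/(rho*g) = 4.67*1000 / (1000*9.81) = 0.476 m.
NPSHa = 9.959 - 4.6 - 1.17 - 0.476
      = 3.71 m.

3.71


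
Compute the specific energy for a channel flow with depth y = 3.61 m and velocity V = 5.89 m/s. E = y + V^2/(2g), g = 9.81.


Specific energy E = y + V^2/(2g).
Velocity head = V^2/(2g) = 5.89^2 / (2*9.81) = 34.6921 / 19.62 = 1.7682 m.
E = 3.61 + 1.7682 = 5.3782 m.

5.3782


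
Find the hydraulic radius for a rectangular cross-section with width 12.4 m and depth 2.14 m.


For a rectangular section:
Flow area A = b * y = 12.4 * 2.14 = 26.54 m^2.
Wetted perimeter P = b + 2y = 12.4 + 2*2.14 = 16.68 m.
Hydraulic radius R = A/P = 26.54 / 16.68 = 1.5909 m.

1.5909


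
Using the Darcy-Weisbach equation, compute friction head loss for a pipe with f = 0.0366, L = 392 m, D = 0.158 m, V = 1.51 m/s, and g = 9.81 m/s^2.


Darcy-Weisbach equation: h_f = f * (L/D) * V^2/(2g).
f * L/D = 0.0366 * 392/0.158 = 90.8051.
V^2/(2g) = 1.51^2 / (2*9.81) = 2.2801 / 19.62 = 0.1162 m.
h_f = 90.8051 * 0.1162 = 10.553 m.

10.553


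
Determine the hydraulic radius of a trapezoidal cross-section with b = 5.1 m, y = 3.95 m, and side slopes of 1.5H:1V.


For a trapezoidal section with side slope z:
A = (b + z*y)*y = (5.1 + 1.5*3.95)*3.95 = 43.549 m^2.
P = b + 2*y*sqrt(1 + z^2) = 5.1 + 2*3.95*sqrt(1 + 1.5^2) = 19.342 m.
R = A/P = 43.549 / 19.342 = 2.2515 m.

2.2515


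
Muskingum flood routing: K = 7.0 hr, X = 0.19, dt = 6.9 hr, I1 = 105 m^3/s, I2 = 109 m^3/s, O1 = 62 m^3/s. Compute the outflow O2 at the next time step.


Muskingum coefficients:
denom = 2*K*(1-X) + dt = 2*7.0*(1-0.19) + 6.9 = 18.24.
C0 = (dt - 2*K*X)/denom = (6.9 - 2*7.0*0.19)/18.24 = 0.2325.
C1 = (dt + 2*K*X)/denom = (6.9 + 2*7.0*0.19)/18.24 = 0.5241.
C2 = (2*K*(1-X) - dt)/denom = 0.2434.
O2 = C0*I2 + C1*I1 + C2*O1
   = 0.2325*109 + 0.5241*105 + 0.2434*62
   = 95.46 m^3/s.

95.46


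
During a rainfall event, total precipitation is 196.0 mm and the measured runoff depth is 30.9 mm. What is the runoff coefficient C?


The runoff coefficient C = runoff depth / rainfall depth.
C = 30.9 / 196.0
  = 0.1577.

0.1577


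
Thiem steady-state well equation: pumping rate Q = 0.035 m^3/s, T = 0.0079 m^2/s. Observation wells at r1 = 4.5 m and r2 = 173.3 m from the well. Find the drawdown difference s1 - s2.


Thiem equation: s1 - s2 = Q/(2*pi*T) * ln(r2/r1).
ln(r2/r1) = ln(173.3/4.5) = 3.6509.
Q/(2*pi*T) = 0.035 / (2*pi*0.0079) = 0.035 / 0.0496 = 0.7051.
s1 - s2 = 0.7051 * 3.6509 = 2.5743 m.

2.5743


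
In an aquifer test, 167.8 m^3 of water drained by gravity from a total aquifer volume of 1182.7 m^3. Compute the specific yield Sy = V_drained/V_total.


Specific yield Sy = Volume drained / Total volume.
Sy = 167.8 / 1182.7
   = 0.1419.

0.1419


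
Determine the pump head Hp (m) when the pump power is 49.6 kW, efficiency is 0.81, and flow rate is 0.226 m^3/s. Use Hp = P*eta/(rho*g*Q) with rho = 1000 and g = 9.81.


Pump head formula: Hp = P * eta / (rho * g * Q).
Numerator: P * eta = 49.6 * 1000 * 0.81 = 40176.0 W.
Denominator: rho * g * Q = 1000 * 9.81 * 0.226 = 2217.06.
Hp = 40176.0 / 2217.06 = 18.12 m.

18.12


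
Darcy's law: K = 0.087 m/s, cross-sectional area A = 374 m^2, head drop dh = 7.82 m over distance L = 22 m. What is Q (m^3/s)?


Darcy's law: Q = K * A * i, where i = dh/L.
Hydraulic gradient i = 7.82 / 22 = 0.355455.
Q = 0.087 * 374 * 0.355455
  = 11.5658 m^3/s.

11.5658


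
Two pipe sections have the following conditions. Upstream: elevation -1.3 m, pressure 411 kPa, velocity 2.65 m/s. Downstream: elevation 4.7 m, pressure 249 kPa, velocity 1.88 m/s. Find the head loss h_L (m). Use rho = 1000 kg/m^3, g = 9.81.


Total head at each section: H = z + p/(rho*g) + V^2/(2g).
H1 = -1.3 + 411*1000/(1000*9.81) + 2.65^2/(2*9.81)
   = -1.3 + 41.896 + 0.3579
   = 40.954 m.
H2 = 4.7 + 249*1000/(1000*9.81) + 1.88^2/(2*9.81)
   = 4.7 + 25.382 + 0.1801
   = 30.262 m.
h_L = H1 - H2 = 40.954 - 30.262 = 10.692 m.

10.692


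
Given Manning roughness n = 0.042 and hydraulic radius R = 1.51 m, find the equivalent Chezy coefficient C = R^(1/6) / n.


The Chezy coefficient relates to Manning's n through C = R^(1/6) / n.
R^(1/6) = 1.51^(1/6) = 1.071099.
C = 1.071099 / 0.042 = 25.5 m^(1/2)/s.

25.5


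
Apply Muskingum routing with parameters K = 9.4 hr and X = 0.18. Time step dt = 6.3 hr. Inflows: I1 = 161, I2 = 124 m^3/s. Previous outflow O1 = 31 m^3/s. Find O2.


Muskingum coefficients:
denom = 2*K*(1-X) + dt = 2*9.4*(1-0.18) + 6.3 = 21.716.
C0 = (dt - 2*K*X)/denom = (6.3 - 2*9.4*0.18)/21.716 = 0.1343.
C1 = (dt + 2*K*X)/denom = (6.3 + 2*9.4*0.18)/21.716 = 0.4459.
C2 = (2*K*(1-X) - dt)/denom = 0.4198.
O2 = C0*I2 + C1*I1 + C2*O1
   = 0.1343*124 + 0.4459*161 + 0.4198*31
   = 101.46 m^3/s.

101.46


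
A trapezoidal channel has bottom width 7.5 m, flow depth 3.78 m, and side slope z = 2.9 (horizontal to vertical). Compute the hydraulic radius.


For a trapezoidal section with side slope z:
A = (b + z*y)*y = (7.5 + 2.9*3.78)*3.78 = 69.786 m^2.
P = b + 2*y*sqrt(1 + z^2) = 7.5 + 2*3.78*sqrt(1 + 2.9^2) = 30.691 m.
R = A/P = 69.786 / 30.691 = 2.2738 m.

2.2738


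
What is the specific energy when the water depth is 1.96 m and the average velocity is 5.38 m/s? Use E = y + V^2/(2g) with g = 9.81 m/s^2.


Specific energy E = y + V^2/(2g).
Velocity head = V^2/(2g) = 5.38^2 / (2*9.81) = 28.9444 / 19.62 = 1.4752 m.
E = 1.96 + 1.4752 = 3.4352 m.

3.4352


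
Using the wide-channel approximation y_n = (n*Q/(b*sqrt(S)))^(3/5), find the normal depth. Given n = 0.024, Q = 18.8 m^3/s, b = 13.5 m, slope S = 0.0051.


We use the wide-channel approximation y_n = (n*Q/(b*sqrt(S)))^(3/5).
sqrt(S) = sqrt(0.0051) = 0.071414.
Numerator: n*Q = 0.024 * 18.8 = 0.4512.
Denominator: b*sqrt(S) = 13.5 * 0.071414 = 0.964089.
arg = 0.468.
y_n = 0.468^(3/5) = 0.6341 m.

0.6341


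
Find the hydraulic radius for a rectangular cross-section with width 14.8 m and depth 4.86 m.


For a rectangular section:
Flow area A = b * y = 14.8 * 4.86 = 71.93 m^2.
Wetted perimeter P = b + 2y = 14.8 + 2*4.86 = 24.52 m.
Hydraulic radius R = A/P = 71.93 / 24.52 = 2.9334 m.

2.9334


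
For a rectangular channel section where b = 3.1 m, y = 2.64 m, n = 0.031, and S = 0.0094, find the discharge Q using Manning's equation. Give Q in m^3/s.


For a rectangular channel, the cross-sectional area A = b * y = 3.1 * 2.64 = 8.18 m^2.
The wetted perimeter P = b + 2y = 3.1 + 2*2.64 = 8.38 m.
Hydraulic radius R = A/P = 8.18/8.38 = 0.9766 m.
Velocity V = (1/n)*R^(2/3)*S^(1/2) = (1/0.031)*0.9766^(2/3)*0.0094^(1/2) = 3.0786 m/s.
Discharge Q = A * V = 8.18 * 3.0786 = 25.195 m^3/s.

25.195


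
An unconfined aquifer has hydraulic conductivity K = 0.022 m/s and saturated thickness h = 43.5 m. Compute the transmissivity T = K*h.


Transmissivity is defined as T = K * h.
T = 0.022 * 43.5
  = 0.957 m^2/s.

0.957


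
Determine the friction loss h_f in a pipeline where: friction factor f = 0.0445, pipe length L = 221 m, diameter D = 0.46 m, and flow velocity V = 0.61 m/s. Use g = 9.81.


Darcy-Weisbach equation: h_f = f * (L/D) * V^2/(2g).
f * L/D = 0.0445 * 221/0.46 = 21.3793.
V^2/(2g) = 0.61^2 / (2*9.81) = 0.3721 / 19.62 = 0.019 m.
h_f = 21.3793 * 0.019 = 0.405 m.

0.405


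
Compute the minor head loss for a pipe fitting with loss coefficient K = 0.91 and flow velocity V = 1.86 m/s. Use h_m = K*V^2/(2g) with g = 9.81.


Minor loss formula: h_m = K * V^2/(2g).
V^2 = 1.86^2 = 3.4596.
V^2/(2g) = 3.4596 / 19.62 = 0.1763 m.
h_m = 0.91 * 0.1763 = 0.1605 m.

0.1605


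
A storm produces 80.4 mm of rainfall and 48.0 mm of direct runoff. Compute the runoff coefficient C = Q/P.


The runoff coefficient C = runoff depth / rainfall depth.
C = 48.0 / 80.4
  = 0.597.

0.597


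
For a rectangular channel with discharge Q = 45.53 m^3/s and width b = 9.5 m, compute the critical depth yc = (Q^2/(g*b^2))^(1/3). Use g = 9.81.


Using yc = (Q^2 / (g * b^2))^(1/3):
Q^2 = 45.53^2 = 2072.98.
g * b^2 = 9.81 * 9.5^2 = 9.81 * 90.25 = 885.35.
Q^2 / (g*b^2) = 2072.98 / 885.35 = 2.3414.
yc = 2.3414^(1/3) = 1.3279 m.

1.3279


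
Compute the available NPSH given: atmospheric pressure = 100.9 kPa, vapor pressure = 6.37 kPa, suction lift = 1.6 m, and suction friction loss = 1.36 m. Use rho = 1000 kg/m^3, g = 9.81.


NPSHa = p_atm/(rho*g) - z_s - hf_s - p_vap/(rho*g).
p_atm/(rho*g) = 100.9*1000 / (1000*9.81) = 10.285 m.
p_vap/(rho*g) = 6.37*1000 / (1000*9.81) = 0.649 m.
NPSHa = 10.285 - 1.6 - 1.36 - 0.649
      = 6.68 m.

6.68


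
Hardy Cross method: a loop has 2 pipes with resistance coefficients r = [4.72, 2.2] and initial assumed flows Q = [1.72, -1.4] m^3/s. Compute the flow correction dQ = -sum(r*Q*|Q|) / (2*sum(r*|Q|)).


Numerator terms (r*Q*|Q|): 4.72*1.72*|1.72| = 13.9636; 2.2*-1.4*|-1.4| = -4.312.
Sum of numerator = 9.6516.
Denominator terms (r*|Q|): 4.72*|1.72| = 8.1184; 2.2*|-1.4| = 3.08.
2 * sum of denominator = 2 * 11.1984 = 22.3968.
dQ = -9.6516 / 22.3968 = -0.4309 m^3/s.

-0.4309


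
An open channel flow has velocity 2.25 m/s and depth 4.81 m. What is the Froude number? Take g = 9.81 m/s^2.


The Froude number is defined as Fr = V / sqrt(g*y).
g*y = 9.81 * 4.81 = 47.1861.
sqrt(g*y) = sqrt(47.1861) = 6.8692.
Fr = 2.25 / 6.8692 = 0.3275.

0.3275


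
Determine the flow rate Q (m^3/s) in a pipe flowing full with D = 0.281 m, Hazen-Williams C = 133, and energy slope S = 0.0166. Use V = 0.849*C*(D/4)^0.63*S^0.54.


For a full circular pipe, R = D/4 = 0.281/4 = 0.0703 m.
V = 0.849 * 133 * 0.0703^0.63 * 0.0166^0.54
  = 0.849 * 133 * 0.187667 * 0.10936
  = 2.3174 m/s.
Pipe area A = pi*D^2/4 = pi*0.281^2/4 = 0.062 m^2.
Q = A * V = 0.062 * 2.3174 = 0.1437 m^3/s.

0.1437


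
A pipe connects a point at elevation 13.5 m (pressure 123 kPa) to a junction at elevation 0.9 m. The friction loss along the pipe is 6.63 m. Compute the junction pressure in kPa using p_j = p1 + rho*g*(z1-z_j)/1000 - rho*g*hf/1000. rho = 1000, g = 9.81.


Junction pressure: p_j = p1 + rho*g*(z1 - z_j)/1000 - rho*g*hf/1000.
Elevation term = 1000*9.81*(13.5 - 0.9)/1000 = 123.606 kPa.
Friction term = 1000*9.81*6.63/1000 = 65.04 kPa.
p_j = 123 + 123.606 - 65.04 = 181.57 kPa.

181.57


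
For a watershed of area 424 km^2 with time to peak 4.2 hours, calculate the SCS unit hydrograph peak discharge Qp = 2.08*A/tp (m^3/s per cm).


SCS formula: Qp = 2.08 * A / tp.
Qp = 2.08 * 424 / 4.2
   = 881.92 / 4.2
   = 209.98 m^3/s per cm.

209.98


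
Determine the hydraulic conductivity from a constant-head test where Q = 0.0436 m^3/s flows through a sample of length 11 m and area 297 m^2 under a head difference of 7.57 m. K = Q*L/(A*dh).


From K = Q*L / (A*dh):
Numerator: Q*L = 0.0436 * 11 = 0.4796.
Denominator: A*dh = 297 * 7.57 = 2248.29.
K = 0.4796 / 2248.29 = 0.000213 m/s.

0.000213


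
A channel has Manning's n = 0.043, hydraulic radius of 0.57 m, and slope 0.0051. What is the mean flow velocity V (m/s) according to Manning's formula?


Manning's equation gives V = (1/n) * R^(2/3) * S^(1/2).
First, compute R^(2/3) = 0.57^(2/3) = 0.6875.
Next, S^(1/2) = 0.0051^(1/2) = 0.071414.
Then 1/n = 1/0.043 = 23.26.
V = 23.26 * 0.6875 * 0.071414 = 1.1417 m/s.

1.1417


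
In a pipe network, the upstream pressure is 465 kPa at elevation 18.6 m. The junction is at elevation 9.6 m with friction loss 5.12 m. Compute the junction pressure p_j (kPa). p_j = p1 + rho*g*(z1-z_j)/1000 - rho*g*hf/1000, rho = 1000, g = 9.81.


Junction pressure: p_j = p1 + rho*g*(z1 - z_j)/1000 - rho*g*hf/1000.
Elevation term = 1000*9.81*(18.6 - 9.6)/1000 = 88.29 kPa.
Friction term = 1000*9.81*5.12/1000 = 50.227 kPa.
p_j = 465 + 88.29 - 50.227 = 503.06 kPa.

503.06


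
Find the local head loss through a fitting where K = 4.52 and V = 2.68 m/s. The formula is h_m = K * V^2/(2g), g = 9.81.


Minor loss formula: h_m = K * V^2/(2g).
V^2 = 2.68^2 = 7.1824.
V^2/(2g) = 7.1824 / 19.62 = 0.3661 m.
h_m = 4.52 * 0.3661 = 1.6547 m.

1.6547


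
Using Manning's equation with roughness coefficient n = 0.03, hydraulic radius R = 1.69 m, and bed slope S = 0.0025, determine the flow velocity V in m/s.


Manning's equation gives V = (1/n) * R^(2/3) * S^(1/2).
First, compute R^(2/3) = 1.69^(2/3) = 1.4188.
Next, S^(1/2) = 0.0025^(1/2) = 0.05.
Then 1/n = 1/0.03 = 33.33.
V = 33.33 * 1.4188 * 0.05 = 2.3647 m/s.

2.3647


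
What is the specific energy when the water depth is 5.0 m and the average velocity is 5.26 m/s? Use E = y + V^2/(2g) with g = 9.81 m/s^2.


Specific energy E = y + V^2/(2g).
Velocity head = V^2/(2g) = 5.26^2 / (2*9.81) = 27.6676 / 19.62 = 1.4102 m.
E = 5.0 + 1.4102 = 6.4102 m.

6.4102


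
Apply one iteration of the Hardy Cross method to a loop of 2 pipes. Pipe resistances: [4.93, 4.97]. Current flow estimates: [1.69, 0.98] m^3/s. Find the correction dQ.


Numerator terms (r*Q*|Q|): 4.93*1.69*|1.69| = 14.0806; 4.97*0.98*|0.98| = 4.7732.
Sum of numerator = 18.8538.
Denominator terms (r*|Q|): 4.93*|1.69| = 8.3317; 4.97*|0.98| = 4.8706.
2 * sum of denominator = 2 * 13.2023 = 26.4046.
dQ = -18.8538 / 26.4046 = -0.714 m^3/s.

-0.714


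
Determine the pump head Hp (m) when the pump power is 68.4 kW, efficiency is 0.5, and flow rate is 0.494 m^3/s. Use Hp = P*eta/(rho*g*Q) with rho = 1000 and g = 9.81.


Pump head formula: Hp = P * eta / (rho * g * Q).
Numerator: P * eta = 68.4 * 1000 * 0.5 = 34200.0 W.
Denominator: rho * g * Q = 1000 * 9.81 * 0.494 = 4846.14.
Hp = 34200.0 / 4846.14 = 7.06 m.

7.06


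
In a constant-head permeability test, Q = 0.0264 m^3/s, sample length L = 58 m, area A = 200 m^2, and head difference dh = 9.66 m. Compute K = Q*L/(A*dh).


From K = Q*L / (A*dh):
Numerator: Q*L = 0.0264 * 58 = 1.5312.
Denominator: A*dh = 200 * 9.66 = 1932.0.
K = 1.5312 / 1932.0 = 0.000793 m/s.

0.000793


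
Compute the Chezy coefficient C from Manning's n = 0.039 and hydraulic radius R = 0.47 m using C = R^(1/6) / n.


The Chezy coefficient relates to Manning's n through C = R^(1/6) / n.
R^(1/6) = 0.47^(1/6) = 0.881758.
C = 0.881758 / 0.039 = 22.61 m^(1/2)/s.

22.61


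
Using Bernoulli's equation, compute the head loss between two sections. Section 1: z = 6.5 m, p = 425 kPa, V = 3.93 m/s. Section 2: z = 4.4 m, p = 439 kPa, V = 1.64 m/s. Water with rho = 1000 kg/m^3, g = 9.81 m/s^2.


Total head at each section: H = z + p/(rho*g) + V^2/(2g).
H1 = 6.5 + 425*1000/(1000*9.81) + 3.93^2/(2*9.81)
   = 6.5 + 43.323 + 0.7872
   = 50.61 m.
H2 = 4.4 + 439*1000/(1000*9.81) + 1.64^2/(2*9.81)
   = 4.4 + 44.75 + 0.1371
   = 49.287 m.
h_L = H1 - H2 = 50.61 - 49.287 = 1.323 m.

1.323


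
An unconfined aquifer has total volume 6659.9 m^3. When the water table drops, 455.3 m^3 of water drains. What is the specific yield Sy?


Specific yield Sy = Volume drained / Total volume.
Sy = 455.3 / 6659.9
   = 0.0684.

0.0684


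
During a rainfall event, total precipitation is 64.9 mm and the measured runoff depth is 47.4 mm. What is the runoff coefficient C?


The runoff coefficient C = runoff depth / rainfall depth.
C = 47.4 / 64.9
  = 0.7304.

0.7304


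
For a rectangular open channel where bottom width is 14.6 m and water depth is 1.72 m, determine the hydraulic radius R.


For a rectangular section:
Flow area A = b * y = 14.6 * 1.72 = 25.11 m^2.
Wetted perimeter P = b + 2y = 14.6 + 2*1.72 = 18.04 m.
Hydraulic radius R = A/P = 25.11 / 18.04 = 1.392 m.

1.392


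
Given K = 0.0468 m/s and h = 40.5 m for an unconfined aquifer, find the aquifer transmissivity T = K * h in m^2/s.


Transmissivity is defined as T = K * h.
T = 0.0468 * 40.5
  = 1.8954 m^2/s.

1.8954


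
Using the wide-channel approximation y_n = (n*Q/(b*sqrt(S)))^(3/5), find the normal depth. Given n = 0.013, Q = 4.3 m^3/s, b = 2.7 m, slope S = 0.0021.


We use the wide-channel approximation y_n = (n*Q/(b*sqrt(S)))^(3/5).
sqrt(S) = sqrt(0.0021) = 0.045826.
Numerator: n*Q = 0.013 * 4.3 = 0.0559.
Denominator: b*sqrt(S) = 2.7 * 0.045826 = 0.12373.
arg = 0.4518.
y_n = 0.4518^(3/5) = 0.6208 m.

0.6208


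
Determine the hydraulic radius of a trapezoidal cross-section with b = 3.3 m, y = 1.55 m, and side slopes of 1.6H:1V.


For a trapezoidal section with side slope z:
A = (b + z*y)*y = (3.3 + 1.6*1.55)*1.55 = 8.959 m^2.
P = b + 2*y*sqrt(1 + z^2) = 3.3 + 2*1.55*sqrt(1 + 1.6^2) = 9.149 m.
R = A/P = 8.959 / 9.149 = 0.9792 m.

0.9792


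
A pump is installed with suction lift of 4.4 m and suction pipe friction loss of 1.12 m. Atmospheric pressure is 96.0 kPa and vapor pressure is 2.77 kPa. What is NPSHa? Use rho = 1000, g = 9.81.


NPSHa = p_atm/(rho*g) - z_s - hf_s - p_vap/(rho*g).
p_atm/(rho*g) = 96.0*1000 / (1000*9.81) = 9.786 m.
p_vap/(rho*g) = 2.77*1000 / (1000*9.81) = 0.282 m.
NPSHa = 9.786 - 4.4 - 1.12 - 0.282
      = 3.98 m.

3.98


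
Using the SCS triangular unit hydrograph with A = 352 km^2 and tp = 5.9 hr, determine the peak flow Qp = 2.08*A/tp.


SCS formula: Qp = 2.08 * A / tp.
Qp = 2.08 * 352 / 5.9
   = 732.16 / 5.9
   = 124.09 m^3/s per cm.

124.09


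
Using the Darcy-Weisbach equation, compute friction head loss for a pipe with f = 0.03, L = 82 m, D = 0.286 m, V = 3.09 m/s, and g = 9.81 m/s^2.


Darcy-Weisbach equation: h_f = f * (L/D) * V^2/(2g).
f * L/D = 0.03 * 82/0.286 = 8.6014.
V^2/(2g) = 3.09^2 / (2*9.81) = 9.5481 / 19.62 = 0.4867 m.
h_f = 8.6014 * 0.4867 = 4.186 m.

4.186


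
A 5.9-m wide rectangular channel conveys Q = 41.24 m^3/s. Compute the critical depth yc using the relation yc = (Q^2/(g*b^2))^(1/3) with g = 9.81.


Using yc = (Q^2 / (g * b^2))^(1/3):
Q^2 = 41.24^2 = 1700.74.
g * b^2 = 9.81 * 5.9^2 = 9.81 * 34.81 = 341.49.
Q^2 / (g*b^2) = 1700.74 / 341.49 = 4.9804.
yc = 4.9804^(1/3) = 1.7077 m.

1.7077


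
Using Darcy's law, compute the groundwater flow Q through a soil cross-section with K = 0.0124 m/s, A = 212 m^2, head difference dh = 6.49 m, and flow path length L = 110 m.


Darcy's law: Q = K * A * i, where i = dh/L.
Hydraulic gradient i = 6.49 / 110 = 0.059.
Q = 0.0124 * 212 * 0.059
  = 0.1551 m^3/s.

0.1551


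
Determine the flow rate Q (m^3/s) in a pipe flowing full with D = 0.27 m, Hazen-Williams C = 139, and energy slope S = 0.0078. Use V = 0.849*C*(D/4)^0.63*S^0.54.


For a full circular pipe, R = D/4 = 0.27/4 = 0.0675 m.
V = 0.849 * 139 * 0.0675^0.63 * 0.0078^0.54
  = 0.849 * 139 * 0.183004 * 0.072733
  = 1.5708 m/s.
Pipe area A = pi*D^2/4 = pi*0.27^2/4 = 0.0573 m^2.
Q = A * V = 0.0573 * 1.5708 = 0.0899 m^3/s.

0.0899


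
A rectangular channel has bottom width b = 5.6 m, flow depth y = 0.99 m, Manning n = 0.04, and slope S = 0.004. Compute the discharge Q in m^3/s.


For a rectangular channel, the cross-sectional area A = b * y = 5.6 * 0.99 = 5.54 m^2.
The wetted perimeter P = b + 2y = 5.6 + 2*0.99 = 7.58 m.
Hydraulic radius R = A/P = 5.54/7.58 = 0.7314 m.
Velocity V = (1/n)*R^(2/3)*S^(1/2) = (1/0.04)*0.7314^(2/3)*0.004^(1/2) = 1.2835 m/s.
Discharge Q = A * V = 5.54 * 1.2835 = 7.116 m^3/s.

7.116


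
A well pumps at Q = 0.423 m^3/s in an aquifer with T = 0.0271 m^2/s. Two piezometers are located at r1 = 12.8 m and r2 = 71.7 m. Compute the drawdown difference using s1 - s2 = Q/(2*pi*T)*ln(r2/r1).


Thiem equation: s1 - s2 = Q/(2*pi*T) * ln(r2/r1).
ln(r2/r1) = ln(71.7/12.8) = 1.723.
Q/(2*pi*T) = 0.423 / (2*pi*0.0271) = 0.423 / 0.1703 = 2.4842.
s1 - s2 = 2.4842 * 1.723 = 4.2804 m.

4.2804


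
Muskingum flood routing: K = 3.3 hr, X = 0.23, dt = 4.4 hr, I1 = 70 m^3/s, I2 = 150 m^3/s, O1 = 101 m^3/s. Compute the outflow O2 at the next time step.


Muskingum coefficients:
denom = 2*K*(1-X) + dt = 2*3.3*(1-0.23) + 4.4 = 9.482.
C0 = (dt - 2*K*X)/denom = (4.4 - 2*3.3*0.23)/9.482 = 0.3039.
C1 = (dt + 2*K*X)/denom = (4.4 + 2*3.3*0.23)/9.482 = 0.6241.
C2 = (2*K*(1-X) - dt)/denom = 0.0719.
O2 = C0*I2 + C1*I1 + C2*O1
   = 0.3039*150 + 0.6241*70 + 0.0719*101
   = 96.55 m^3/s.

96.55


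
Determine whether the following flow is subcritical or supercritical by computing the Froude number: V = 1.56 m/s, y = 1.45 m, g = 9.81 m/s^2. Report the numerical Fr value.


The Froude number is defined as Fr = V / sqrt(g*y).
g*y = 9.81 * 1.45 = 14.2245.
sqrt(g*y) = sqrt(14.2245) = 3.7715.
Fr = 1.56 / 3.7715 = 0.4136.
Since Fr < 1, the flow is subcritical.

0.4136


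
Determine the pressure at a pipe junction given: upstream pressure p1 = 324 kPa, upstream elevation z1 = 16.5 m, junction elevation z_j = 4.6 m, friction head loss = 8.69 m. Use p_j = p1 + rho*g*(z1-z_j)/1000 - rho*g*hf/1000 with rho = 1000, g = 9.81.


Junction pressure: p_j = p1 + rho*g*(z1 - z_j)/1000 - rho*g*hf/1000.
Elevation term = 1000*9.81*(16.5 - 4.6)/1000 = 116.739 kPa.
Friction term = 1000*9.81*8.69/1000 = 85.249 kPa.
p_j = 324 + 116.739 - 85.249 = 355.49 kPa.

355.49


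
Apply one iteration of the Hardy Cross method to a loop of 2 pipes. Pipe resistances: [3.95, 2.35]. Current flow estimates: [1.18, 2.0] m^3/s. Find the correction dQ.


Numerator terms (r*Q*|Q|): 3.95*1.18*|1.18| = 5.5; 2.35*2.0*|2.0| = 9.4.
Sum of numerator = 14.9.
Denominator terms (r*|Q|): 3.95*|1.18| = 4.661; 2.35*|2.0| = 4.7.
2 * sum of denominator = 2 * 9.361 = 18.722.
dQ = -14.9 / 18.722 = -0.7959 m^3/s.

-0.7959


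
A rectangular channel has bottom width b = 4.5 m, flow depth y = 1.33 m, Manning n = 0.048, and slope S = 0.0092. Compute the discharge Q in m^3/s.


For a rectangular channel, the cross-sectional area A = b * y = 4.5 * 1.33 = 5.99 m^2.
The wetted perimeter P = b + 2y = 4.5 + 2*1.33 = 7.16 m.
Hydraulic radius R = A/P = 5.99/7.16 = 0.8359 m.
Velocity V = (1/n)*R^(2/3)*S^(1/2) = (1/0.048)*0.8359^(2/3)*0.0092^(1/2) = 1.7732 m/s.
Discharge Q = A * V = 5.99 * 1.7732 = 10.612 m^3/s.

10.612


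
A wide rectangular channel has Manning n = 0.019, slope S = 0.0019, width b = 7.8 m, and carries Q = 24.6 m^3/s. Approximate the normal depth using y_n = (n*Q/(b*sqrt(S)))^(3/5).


We use the wide-channel approximation y_n = (n*Q/(b*sqrt(S)))^(3/5).
sqrt(S) = sqrt(0.0019) = 0.043589.
Numerator: n*Q = 0.019 * 24.6 = 0.4674.
Denominator: b*sqrt(S) = 7.8 * 0.043589 = 0.339994.
arg = 1.3747.
y_n = 1.3747^(3/5) = 1.2104 m.

1.2104


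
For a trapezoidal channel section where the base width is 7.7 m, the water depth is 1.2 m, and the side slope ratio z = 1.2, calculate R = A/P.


For a trapezoidal section with side slope z:
A = (b + z*y)*y = (7.7 + 1.2*1.2)*1.2 = 10.968 m^2.
P = b + 2*y*sqrt(1 + z^2) = 7.7 + 2*1.2*sqrt(1 + 1.2^2) = 11.449 m.
R = A/P = 10.968 / 11.449 = 0.958 m.

0.958


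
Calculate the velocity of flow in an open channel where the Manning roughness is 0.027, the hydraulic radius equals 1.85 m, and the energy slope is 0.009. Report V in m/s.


Manning's equation gives V = (1/n) * R^(2/3) * S^(1/2).
First, compute R^(2/3) = 1.85^(2/3) = 1.507.
Next, S^(1/2) = 0.009^(1/2) = 0.094868.
Then 1/n = 1/0.027 = 37.04.
V = 37.04 * 1.507 * 0.094868 = 5.2951 m/s.

5.2951


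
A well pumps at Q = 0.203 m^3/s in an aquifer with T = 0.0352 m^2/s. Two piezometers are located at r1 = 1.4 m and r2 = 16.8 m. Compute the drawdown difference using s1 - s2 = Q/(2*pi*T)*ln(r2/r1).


Thiem equation: s1 - s2 = Q/(2*pi*T) * ln(r2/r1).
ln(r2/r1) = ln(16.8/1.4) = 2.4849.
Q/(2*pi*T) = 0.203 / (2*pi*0.0352) = 0.203 / 0.2212 = 0.9179.
s1 - s2 = 0.9179 * 2.4849 = 2.2808 m.

2.2808


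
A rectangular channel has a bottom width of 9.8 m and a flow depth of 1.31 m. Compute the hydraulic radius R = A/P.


For a rectangular section:
Flow area A = b * y = 9.8 * 1.31 = 12.84 m^2.
Wetted perimeter P = b + 2y = 9.8 + 2*1.31 = 12.42 m.
Hydraulic radius R = A/P = 12.84 / 12.42 = 1.0337 m.

1.0337


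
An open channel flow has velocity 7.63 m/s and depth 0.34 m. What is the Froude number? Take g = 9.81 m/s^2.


The Froude number is defined as Fr = V / sqrt(g*y).
g*y = 9.81 * 0.34 = 3.3354.
sqrt(g*y) = sqrt(3.3354) = 1.8263.
Fr = 7.63 / 1.8263 = 4.1778.

4.1778


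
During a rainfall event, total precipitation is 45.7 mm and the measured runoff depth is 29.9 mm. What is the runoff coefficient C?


The runoff coefficient C = runoff depth / rainfall depth.
C = 29.9 / 45.7
  = 0.6543.

0.6543
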